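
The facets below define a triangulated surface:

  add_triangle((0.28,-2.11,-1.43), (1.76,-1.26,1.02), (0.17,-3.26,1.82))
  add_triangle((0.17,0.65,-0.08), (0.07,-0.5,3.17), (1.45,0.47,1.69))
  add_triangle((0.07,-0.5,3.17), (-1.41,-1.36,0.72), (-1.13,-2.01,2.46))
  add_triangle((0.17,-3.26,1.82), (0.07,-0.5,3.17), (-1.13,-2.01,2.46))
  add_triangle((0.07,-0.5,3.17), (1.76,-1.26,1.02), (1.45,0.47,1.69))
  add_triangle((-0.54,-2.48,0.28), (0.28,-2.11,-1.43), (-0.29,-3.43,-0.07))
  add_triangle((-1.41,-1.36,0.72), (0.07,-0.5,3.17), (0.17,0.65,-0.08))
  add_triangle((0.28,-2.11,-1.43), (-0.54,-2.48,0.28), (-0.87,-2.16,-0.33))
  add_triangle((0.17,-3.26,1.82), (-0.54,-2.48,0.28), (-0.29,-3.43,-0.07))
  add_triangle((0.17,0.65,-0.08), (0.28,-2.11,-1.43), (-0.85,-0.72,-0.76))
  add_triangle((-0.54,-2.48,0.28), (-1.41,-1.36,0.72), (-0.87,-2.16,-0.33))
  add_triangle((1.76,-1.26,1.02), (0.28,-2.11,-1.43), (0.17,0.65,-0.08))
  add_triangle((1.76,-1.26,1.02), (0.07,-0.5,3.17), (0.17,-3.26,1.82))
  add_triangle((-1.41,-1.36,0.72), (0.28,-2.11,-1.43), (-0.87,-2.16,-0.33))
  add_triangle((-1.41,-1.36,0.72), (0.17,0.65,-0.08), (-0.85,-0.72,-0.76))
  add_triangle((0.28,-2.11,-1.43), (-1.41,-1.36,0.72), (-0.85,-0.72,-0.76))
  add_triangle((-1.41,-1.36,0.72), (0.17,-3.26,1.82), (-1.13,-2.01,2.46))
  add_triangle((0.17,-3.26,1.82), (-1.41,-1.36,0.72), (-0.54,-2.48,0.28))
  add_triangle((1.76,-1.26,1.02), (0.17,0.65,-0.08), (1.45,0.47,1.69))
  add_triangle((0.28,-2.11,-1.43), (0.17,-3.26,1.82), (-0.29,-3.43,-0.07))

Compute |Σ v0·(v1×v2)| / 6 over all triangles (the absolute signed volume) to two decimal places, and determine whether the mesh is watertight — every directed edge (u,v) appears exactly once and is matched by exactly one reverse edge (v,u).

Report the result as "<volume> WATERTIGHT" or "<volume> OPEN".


15.75 WATERTIGHT

Per-triangle v0·(v1×v2)/6:
  t1: +2.4301
  t2: +0.4089
  t3: +0.4420
  t4: +1.9715
  t5: +1.4965
  t6: +0.1753
  t7: +0.3671
  t8: +0.4510
  t9: +0.4405
  t10: +0.1976
  t11: +0.3578
  t12: +0.4604
  t13: +2.6537
  t14: -0.0336
  t15: +0.1365
  t16: +0.6980
  t17: +1.1028
  t18: +0.8745
  t19: +0.2713
  t20: +0.8477
Σ = +15.7495 → |volume| = 15.75

Directed edges: 60 total, each appears once with its reverse present → watertight.


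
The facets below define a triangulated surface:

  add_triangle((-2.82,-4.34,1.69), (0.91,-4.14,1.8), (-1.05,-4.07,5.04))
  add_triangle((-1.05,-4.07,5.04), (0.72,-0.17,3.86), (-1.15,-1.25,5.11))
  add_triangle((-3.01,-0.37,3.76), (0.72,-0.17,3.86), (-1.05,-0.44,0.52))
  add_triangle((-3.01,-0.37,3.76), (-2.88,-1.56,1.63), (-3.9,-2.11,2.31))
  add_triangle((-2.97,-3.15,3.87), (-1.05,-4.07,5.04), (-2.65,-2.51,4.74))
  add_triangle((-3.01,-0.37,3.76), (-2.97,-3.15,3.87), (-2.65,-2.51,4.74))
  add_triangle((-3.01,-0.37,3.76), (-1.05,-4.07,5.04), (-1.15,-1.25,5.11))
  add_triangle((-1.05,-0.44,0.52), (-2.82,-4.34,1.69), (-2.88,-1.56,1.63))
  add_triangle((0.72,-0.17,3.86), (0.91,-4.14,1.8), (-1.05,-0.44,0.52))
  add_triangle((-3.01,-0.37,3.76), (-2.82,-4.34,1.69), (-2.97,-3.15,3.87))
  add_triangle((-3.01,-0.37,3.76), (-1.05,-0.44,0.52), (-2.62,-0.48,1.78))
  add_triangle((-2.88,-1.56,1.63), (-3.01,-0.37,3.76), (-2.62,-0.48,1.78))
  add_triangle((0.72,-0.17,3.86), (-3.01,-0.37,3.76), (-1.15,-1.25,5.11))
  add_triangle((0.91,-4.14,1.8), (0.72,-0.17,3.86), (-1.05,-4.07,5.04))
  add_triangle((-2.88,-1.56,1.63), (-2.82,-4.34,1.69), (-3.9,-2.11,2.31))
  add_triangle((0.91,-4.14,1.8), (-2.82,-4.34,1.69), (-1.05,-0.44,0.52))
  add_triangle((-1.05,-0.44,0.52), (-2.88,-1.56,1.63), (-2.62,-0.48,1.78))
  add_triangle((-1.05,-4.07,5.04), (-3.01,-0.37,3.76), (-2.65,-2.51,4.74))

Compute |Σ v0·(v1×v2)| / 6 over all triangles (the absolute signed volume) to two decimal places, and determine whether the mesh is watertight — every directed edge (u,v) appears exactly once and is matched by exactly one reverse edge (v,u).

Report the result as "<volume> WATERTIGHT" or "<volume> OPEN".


Per-triangle v0·(v1×v2)/6:
  t1: +8.7806
  t2: +3.8943
  t3: -0.8450
  t4: +0.0597
  t5: +2.4297
  t6: +1.8221
  t7: +5.1889
  t8: +0.0945
  t9: -3.1505
  t10: +2.8809
  t11: -0.1701
  t12: +0.7473
  t13: +2.1706
  t14: +6.6205
  t15: +0.1388
  t16: -1.0118
  t17: +0.0518
  t18: +1.2589
Σ = +30.9611 → |volume| = 30.96

Directed edges: 54 total; 6 unmatched, e.g. (-1.05,-4.07,5.04)→(-2.82,-4.34,1.69) → open.

30.96 OPEN


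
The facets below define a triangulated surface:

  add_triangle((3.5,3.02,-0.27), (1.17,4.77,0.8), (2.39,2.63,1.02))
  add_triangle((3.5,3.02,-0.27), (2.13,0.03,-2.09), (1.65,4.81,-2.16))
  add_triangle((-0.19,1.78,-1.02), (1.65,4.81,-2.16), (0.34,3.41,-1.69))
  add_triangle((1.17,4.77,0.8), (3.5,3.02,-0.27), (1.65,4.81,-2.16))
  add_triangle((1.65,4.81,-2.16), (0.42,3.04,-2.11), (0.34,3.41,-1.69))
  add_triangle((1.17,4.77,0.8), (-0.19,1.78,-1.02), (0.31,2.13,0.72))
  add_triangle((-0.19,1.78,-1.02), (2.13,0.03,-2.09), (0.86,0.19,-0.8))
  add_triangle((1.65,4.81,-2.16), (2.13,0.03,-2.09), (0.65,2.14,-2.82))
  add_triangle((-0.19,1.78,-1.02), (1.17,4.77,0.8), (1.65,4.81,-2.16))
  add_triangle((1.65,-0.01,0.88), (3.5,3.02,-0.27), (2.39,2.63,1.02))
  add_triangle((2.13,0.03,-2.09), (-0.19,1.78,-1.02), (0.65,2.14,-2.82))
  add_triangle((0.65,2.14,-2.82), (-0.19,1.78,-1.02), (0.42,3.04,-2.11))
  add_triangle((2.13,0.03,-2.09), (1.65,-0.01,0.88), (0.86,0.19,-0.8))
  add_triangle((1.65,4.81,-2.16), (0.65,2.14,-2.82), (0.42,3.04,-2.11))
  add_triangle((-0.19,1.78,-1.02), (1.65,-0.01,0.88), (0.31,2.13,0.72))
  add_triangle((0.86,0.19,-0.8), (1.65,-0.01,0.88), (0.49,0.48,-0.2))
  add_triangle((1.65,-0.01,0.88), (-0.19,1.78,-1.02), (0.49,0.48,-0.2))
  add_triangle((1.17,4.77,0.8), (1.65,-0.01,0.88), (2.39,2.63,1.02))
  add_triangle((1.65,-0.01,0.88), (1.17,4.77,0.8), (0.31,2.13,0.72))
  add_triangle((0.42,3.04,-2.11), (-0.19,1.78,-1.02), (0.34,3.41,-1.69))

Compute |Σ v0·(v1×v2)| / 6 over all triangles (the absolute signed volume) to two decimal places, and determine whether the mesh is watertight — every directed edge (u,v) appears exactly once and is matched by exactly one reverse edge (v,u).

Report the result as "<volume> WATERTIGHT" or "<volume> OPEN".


Per-triangle v0·(v1×v2)/6:
  t1: +2.3471
  t2: +5.9476
  t3: -0.0449
  t4: +6.2175
  t5: +0.4162
  t6: +0.4034
  t7: -0.1039
  t8: +3.2990
  t9: +1.9707
  t10: +1.3409
  t11: -0.4684
  t12: +0.2561
  t13: -0.1583
  t14: +0.8780
  t15: -0.8099
  t16: -0.1424
  t17: -0.1037
  t18: +0.4625
  t19: +0.6255
  t20: +0.1352
Σ = +22.4681 → |volume| = 22.47

Directed edges: 60 total; 6 unmatched, e.g. (3.5,3.02,-0.27)→(2.13,0.03,-2.09) → open.

22.47 OPEN


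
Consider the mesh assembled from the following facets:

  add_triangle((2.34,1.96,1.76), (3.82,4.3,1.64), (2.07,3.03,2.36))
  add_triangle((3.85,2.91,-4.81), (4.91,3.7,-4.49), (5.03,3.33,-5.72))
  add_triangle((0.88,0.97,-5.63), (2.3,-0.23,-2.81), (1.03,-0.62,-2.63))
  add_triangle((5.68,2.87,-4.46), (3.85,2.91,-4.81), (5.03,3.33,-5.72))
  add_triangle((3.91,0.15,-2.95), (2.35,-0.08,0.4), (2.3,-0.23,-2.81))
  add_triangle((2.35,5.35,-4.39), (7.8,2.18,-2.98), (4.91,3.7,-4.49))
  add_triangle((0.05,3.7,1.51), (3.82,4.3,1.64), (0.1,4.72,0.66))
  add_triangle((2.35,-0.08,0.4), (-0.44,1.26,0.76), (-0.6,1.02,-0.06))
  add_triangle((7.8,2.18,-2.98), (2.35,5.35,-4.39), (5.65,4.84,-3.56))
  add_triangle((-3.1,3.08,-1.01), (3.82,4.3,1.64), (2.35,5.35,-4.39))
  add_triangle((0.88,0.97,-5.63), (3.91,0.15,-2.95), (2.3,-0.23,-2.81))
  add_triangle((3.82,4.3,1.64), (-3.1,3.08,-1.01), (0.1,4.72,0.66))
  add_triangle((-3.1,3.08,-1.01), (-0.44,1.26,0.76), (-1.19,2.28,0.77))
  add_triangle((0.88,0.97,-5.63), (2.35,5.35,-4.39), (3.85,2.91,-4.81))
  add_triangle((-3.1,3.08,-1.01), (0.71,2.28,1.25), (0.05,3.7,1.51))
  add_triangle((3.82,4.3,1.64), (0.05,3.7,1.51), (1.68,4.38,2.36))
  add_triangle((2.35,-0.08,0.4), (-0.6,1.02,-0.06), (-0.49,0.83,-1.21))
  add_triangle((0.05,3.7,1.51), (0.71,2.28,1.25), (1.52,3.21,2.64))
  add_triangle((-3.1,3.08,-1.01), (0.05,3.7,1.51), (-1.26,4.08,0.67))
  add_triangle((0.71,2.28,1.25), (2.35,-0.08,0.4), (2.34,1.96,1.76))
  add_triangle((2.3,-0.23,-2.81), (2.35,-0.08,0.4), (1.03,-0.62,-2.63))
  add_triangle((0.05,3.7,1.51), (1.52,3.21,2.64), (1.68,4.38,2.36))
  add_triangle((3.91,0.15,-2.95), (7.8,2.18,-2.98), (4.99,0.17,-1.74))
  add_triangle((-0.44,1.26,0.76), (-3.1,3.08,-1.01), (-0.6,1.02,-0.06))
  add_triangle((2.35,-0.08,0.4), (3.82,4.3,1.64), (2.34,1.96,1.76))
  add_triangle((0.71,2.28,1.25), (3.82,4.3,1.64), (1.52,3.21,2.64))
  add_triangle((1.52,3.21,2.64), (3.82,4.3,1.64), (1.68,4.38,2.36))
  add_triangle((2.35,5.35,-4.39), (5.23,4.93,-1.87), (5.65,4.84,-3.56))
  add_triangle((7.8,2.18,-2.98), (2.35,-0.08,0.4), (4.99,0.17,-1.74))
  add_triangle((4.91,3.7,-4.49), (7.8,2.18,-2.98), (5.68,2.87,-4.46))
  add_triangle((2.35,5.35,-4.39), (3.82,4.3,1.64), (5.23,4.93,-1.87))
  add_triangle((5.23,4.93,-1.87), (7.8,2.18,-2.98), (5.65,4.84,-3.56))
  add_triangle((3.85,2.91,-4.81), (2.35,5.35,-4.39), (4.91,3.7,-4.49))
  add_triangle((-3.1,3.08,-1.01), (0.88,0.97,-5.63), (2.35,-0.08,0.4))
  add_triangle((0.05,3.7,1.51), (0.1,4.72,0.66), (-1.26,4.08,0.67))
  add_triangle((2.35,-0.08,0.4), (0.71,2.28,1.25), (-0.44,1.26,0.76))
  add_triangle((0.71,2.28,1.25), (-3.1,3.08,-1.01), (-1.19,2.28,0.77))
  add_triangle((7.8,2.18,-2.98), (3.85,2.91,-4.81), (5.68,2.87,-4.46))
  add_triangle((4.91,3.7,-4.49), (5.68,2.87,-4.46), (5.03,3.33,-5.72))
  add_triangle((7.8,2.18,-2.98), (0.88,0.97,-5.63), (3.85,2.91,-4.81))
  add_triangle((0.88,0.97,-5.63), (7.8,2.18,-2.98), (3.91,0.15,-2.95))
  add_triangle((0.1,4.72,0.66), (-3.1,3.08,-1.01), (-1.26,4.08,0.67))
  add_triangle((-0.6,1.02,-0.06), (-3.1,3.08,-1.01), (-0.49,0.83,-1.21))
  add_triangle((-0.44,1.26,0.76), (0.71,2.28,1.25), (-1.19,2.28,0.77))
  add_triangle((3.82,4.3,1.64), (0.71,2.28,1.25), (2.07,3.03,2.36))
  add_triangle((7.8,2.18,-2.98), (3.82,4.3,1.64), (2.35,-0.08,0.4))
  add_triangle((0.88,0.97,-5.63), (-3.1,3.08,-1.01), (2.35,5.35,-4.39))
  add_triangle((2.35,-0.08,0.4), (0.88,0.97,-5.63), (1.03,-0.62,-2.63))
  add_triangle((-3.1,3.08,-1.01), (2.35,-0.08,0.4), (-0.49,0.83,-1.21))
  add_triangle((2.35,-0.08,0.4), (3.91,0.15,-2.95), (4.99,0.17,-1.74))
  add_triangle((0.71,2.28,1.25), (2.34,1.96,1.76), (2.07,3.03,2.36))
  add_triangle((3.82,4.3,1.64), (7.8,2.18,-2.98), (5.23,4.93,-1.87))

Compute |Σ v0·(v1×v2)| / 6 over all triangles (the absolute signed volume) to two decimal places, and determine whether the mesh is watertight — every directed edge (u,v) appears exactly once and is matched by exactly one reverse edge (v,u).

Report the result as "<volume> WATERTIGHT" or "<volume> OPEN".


Per-triangle v0·(v1×v2)/6:
  t1: +0.9680
  t2: +0.4938
  t3: +1.4590
  t4: -0.2830
  t5: +0.5698
  t6: +5.3818
  t7: +2.9350
  t8: -0.3063
  t9: +6.2537
  t10: +23.1340
  t11: +1.6856
  t12: +1.6397
  t13: +0.0201
  t14: +10.1049
  t15: -0.3305
  t16: +1.4429
  t17: -0.4545
  t18: -0.2661
  t19: +0.0893
  t20: -0.3269
  t21: +0.5668
  t22: +0.8080
  t23: +2.5223
  t24: -0.1402
  t25: +1.5720
  t26: -0.9716
  t27: +1.5853
  t28: +5.7111
  t29: +1.9068
  t30: +2.5710
  t31: +10.3767
  t32: +6.8618
  t33: +3.7602
  t34: -6.5445
  t35: +1.0492
  t36: +0.2029
  t37: +1.2080
  t38: +0.1076
  t39: +1.5695
  t40: +9.4783
  t41: +7.8589
  t42: +1.7737
  t43: -0.2540
  t44: +0.2018
  t45: +0.9659
  t46: +8.4223
  t47: +18.5795
  t48: -2.4229
  t49: +1.1588
  t50: +0.1942
  t51: -0.1659
  t52: +13.4362
Σ = +148.1597 → |volume| = 148.16

Directed edges: 156 total, each appears once with its reverse present → watertight.

148.16 WATERTIGHT


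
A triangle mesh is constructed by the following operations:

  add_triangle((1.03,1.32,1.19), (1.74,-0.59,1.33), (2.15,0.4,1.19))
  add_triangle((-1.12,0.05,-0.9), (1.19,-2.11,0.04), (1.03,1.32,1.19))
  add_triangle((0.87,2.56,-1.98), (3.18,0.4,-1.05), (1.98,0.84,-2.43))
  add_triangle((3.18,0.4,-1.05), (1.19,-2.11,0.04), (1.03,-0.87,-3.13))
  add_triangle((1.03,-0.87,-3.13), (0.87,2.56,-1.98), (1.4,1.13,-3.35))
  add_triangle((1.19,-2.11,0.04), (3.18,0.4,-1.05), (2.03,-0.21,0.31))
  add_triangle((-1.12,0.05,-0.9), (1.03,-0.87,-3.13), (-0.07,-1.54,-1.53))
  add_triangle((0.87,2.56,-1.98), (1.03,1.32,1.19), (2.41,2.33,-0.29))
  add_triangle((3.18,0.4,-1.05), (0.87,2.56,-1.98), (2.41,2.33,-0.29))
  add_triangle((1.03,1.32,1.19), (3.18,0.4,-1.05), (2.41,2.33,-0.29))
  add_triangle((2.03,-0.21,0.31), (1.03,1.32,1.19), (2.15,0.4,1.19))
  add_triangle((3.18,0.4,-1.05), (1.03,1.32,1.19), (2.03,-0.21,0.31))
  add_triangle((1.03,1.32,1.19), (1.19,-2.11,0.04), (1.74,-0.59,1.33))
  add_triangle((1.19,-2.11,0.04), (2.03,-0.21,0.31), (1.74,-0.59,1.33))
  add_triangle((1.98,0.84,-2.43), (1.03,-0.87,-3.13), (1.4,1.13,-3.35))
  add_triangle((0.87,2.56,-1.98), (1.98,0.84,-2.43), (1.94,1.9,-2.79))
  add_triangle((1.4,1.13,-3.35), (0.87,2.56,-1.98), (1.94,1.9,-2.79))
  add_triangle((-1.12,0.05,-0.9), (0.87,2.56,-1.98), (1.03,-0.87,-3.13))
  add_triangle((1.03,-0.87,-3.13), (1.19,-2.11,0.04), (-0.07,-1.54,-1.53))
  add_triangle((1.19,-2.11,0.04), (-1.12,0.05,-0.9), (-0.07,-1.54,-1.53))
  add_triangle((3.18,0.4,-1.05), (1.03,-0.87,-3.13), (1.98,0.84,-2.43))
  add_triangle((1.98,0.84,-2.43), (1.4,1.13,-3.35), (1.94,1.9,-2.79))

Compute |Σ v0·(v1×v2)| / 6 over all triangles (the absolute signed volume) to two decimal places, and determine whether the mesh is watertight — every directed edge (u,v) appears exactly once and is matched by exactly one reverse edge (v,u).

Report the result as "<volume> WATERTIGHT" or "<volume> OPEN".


Per-triangle v0·(v1×v2)/6:
  t1: +0.3513
  t2: -0.0945
  t3: +1.7768
  t4: +3.5706
  t5: +0.2480
  t6: +1.0672
  t7: +0.9133
  t8: +1.1514
  t9: +2.4753
  t10: +1.3246
  t11: +0.1984
  t12: +0.9959
  t13: -0.2217
  t14: +0.7351
  t15: +1.0339
  t16: -0.0284
  t17: +0.7949
  t18: +2.3320
  t19: +1.3342
  t20: +0.3019
  t21: +1.8148
  t22: +0.5076
Σ = +22.5827 → |volume| = 22.58

Directed edges: 66 total; 6 unmatched, e.g. (1.74,-0.59,1.33)→(2.15,0.4,1.19) → open.

22.58 OPEN


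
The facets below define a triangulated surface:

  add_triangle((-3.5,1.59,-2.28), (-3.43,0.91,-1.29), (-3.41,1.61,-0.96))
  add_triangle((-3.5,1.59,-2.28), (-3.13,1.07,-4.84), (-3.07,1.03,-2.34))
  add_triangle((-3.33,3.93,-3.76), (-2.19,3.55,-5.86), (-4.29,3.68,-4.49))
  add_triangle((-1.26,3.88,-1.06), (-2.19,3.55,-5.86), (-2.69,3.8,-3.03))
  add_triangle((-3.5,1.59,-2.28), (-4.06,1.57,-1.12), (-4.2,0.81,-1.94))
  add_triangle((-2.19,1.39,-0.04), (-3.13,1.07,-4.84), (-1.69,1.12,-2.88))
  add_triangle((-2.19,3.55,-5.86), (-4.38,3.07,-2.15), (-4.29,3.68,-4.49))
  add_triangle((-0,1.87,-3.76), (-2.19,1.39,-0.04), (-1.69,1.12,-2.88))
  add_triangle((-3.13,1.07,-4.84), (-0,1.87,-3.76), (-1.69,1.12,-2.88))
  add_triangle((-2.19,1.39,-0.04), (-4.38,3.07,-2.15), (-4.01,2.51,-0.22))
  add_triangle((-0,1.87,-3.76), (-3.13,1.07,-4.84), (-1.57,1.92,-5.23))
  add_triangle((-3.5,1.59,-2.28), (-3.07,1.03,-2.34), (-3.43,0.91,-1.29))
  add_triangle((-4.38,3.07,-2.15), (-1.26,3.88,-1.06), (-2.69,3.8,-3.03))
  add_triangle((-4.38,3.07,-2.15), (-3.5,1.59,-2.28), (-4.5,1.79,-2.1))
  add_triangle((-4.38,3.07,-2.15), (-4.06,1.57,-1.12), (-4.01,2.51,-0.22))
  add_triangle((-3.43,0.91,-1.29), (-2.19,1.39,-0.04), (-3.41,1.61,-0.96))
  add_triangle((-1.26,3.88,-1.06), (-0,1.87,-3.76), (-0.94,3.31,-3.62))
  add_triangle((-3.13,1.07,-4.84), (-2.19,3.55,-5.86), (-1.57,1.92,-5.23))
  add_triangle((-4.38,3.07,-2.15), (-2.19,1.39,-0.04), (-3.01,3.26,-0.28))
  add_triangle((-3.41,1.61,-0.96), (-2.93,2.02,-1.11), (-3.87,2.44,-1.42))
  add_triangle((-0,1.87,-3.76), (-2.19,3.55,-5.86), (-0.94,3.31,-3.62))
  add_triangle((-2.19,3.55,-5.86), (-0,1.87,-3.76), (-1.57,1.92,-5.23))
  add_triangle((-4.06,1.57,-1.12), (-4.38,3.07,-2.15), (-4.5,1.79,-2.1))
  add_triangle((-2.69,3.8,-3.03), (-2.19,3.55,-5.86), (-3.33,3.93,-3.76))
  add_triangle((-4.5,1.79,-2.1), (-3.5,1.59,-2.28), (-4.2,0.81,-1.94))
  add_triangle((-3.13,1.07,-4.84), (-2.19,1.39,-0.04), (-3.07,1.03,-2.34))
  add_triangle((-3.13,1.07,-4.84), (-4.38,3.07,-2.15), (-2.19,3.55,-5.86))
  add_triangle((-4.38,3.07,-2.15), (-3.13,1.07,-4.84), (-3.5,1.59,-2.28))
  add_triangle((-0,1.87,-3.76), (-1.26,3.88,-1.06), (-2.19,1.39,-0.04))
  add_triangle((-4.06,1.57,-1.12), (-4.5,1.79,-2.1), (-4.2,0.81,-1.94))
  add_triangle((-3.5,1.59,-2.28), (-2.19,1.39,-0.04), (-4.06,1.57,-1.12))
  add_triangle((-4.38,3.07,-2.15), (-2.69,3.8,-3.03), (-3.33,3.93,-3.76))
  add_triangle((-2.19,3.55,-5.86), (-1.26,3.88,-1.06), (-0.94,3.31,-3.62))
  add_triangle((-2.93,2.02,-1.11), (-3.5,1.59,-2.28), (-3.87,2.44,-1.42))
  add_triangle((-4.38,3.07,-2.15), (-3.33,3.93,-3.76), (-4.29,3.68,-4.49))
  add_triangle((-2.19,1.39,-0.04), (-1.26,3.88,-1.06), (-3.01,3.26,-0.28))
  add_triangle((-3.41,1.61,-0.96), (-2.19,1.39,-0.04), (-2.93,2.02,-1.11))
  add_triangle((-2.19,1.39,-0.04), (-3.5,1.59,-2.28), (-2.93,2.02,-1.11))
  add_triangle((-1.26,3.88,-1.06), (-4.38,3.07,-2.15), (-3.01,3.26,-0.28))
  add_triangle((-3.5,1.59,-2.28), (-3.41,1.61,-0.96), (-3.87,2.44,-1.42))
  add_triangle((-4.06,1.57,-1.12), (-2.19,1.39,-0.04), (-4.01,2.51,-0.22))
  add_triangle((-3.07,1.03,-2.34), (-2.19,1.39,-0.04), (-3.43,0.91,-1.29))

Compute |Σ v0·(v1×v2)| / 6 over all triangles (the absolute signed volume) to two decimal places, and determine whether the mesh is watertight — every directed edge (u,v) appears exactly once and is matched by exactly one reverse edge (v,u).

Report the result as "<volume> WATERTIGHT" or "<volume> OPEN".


29.97 WATERTIGHT

Per-triangle v0·(v1×v2)/6:
  t1: +0.5105
  t2: +0.5260
  t3: +2.4102
  t4: +3.2683
  t5: -0.8492
  t6: -1.0359
  t7: -1.1559
  t8: -1.8797
  t9: -0.8035
  t10: +0.0421
  t11: -0.0204
  t12: +0.3295
  t13: +3.1230
  t14: +0.6282
  t15: +1.4366
  t16: +0.1668
  t17: +0.7830
  t18: +2.3102
  t19: +0.9958
  t20: +0.0203
  t21: +1.6974
  t22: +1.5601
  t23: +0.7678
  t24: +1.1795
  t25: +0.4145
  t26: -0.8394
  t27: +8.7851
  t28: +1.6207
  t29: -3.5196
  t30: +0.4994
  t31: -0.5734
  t32: +0.9788
  t33: +2.2480
  t34: +0.1248
  t35: +1.7334
  t36: -0.2578
  t37: +0.2663
  t38: -0.3732
  t39: +2.9905
  t40: +0.4626
  t41: +0.0405
  t42: -0.6447
Σ = +29.9672 → |volume| = 29.97

Directed edges: 126 total, each appears once with its reverse present → watertight.


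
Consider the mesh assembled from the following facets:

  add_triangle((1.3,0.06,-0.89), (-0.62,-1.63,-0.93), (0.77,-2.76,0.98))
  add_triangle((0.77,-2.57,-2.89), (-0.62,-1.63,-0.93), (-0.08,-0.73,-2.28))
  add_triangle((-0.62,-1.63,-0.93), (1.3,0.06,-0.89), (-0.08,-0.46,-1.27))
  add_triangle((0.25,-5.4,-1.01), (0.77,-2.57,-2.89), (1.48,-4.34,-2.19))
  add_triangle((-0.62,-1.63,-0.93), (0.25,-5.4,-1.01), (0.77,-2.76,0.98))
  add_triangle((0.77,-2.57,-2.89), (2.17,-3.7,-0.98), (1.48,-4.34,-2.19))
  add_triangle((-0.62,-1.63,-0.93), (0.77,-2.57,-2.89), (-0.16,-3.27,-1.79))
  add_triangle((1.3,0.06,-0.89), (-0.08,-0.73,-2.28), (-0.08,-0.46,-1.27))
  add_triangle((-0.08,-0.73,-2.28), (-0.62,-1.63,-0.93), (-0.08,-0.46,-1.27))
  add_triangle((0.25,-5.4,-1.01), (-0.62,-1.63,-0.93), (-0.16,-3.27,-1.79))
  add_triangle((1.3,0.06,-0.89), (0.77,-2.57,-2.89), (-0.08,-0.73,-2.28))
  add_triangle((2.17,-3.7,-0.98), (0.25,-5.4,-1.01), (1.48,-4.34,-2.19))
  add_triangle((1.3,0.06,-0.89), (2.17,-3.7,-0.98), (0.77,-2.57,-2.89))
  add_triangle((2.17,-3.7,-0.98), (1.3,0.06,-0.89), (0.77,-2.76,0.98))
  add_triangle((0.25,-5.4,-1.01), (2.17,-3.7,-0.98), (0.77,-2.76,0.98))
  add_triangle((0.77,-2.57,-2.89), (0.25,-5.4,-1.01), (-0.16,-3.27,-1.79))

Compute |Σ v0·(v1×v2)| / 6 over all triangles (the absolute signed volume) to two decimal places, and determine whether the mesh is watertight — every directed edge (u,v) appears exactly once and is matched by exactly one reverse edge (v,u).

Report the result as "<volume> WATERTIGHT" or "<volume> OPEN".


Per-triangle v0·(v1×v2)/6:
  t1: -1.3433
  t2: +0.8082
  t3: -0.3257
  t4: +1.9660
  t5: +0.5752
  t6: +0.9784
  t7: +0.4551
  t8: -0.0224
  t9: +0.0060
  t10: +0.5624
  t11: +0.9462
  t12: +2.1478
  t13: +2.2309
  t14: +0.9347
  t15: +2.8579
  t16: +1.3656
Σ = +14.1430 → |volume| = 14.14

Directed edges: 48 total, each appears once with its reverse present → watertight.

14.14 WATERTIGHT


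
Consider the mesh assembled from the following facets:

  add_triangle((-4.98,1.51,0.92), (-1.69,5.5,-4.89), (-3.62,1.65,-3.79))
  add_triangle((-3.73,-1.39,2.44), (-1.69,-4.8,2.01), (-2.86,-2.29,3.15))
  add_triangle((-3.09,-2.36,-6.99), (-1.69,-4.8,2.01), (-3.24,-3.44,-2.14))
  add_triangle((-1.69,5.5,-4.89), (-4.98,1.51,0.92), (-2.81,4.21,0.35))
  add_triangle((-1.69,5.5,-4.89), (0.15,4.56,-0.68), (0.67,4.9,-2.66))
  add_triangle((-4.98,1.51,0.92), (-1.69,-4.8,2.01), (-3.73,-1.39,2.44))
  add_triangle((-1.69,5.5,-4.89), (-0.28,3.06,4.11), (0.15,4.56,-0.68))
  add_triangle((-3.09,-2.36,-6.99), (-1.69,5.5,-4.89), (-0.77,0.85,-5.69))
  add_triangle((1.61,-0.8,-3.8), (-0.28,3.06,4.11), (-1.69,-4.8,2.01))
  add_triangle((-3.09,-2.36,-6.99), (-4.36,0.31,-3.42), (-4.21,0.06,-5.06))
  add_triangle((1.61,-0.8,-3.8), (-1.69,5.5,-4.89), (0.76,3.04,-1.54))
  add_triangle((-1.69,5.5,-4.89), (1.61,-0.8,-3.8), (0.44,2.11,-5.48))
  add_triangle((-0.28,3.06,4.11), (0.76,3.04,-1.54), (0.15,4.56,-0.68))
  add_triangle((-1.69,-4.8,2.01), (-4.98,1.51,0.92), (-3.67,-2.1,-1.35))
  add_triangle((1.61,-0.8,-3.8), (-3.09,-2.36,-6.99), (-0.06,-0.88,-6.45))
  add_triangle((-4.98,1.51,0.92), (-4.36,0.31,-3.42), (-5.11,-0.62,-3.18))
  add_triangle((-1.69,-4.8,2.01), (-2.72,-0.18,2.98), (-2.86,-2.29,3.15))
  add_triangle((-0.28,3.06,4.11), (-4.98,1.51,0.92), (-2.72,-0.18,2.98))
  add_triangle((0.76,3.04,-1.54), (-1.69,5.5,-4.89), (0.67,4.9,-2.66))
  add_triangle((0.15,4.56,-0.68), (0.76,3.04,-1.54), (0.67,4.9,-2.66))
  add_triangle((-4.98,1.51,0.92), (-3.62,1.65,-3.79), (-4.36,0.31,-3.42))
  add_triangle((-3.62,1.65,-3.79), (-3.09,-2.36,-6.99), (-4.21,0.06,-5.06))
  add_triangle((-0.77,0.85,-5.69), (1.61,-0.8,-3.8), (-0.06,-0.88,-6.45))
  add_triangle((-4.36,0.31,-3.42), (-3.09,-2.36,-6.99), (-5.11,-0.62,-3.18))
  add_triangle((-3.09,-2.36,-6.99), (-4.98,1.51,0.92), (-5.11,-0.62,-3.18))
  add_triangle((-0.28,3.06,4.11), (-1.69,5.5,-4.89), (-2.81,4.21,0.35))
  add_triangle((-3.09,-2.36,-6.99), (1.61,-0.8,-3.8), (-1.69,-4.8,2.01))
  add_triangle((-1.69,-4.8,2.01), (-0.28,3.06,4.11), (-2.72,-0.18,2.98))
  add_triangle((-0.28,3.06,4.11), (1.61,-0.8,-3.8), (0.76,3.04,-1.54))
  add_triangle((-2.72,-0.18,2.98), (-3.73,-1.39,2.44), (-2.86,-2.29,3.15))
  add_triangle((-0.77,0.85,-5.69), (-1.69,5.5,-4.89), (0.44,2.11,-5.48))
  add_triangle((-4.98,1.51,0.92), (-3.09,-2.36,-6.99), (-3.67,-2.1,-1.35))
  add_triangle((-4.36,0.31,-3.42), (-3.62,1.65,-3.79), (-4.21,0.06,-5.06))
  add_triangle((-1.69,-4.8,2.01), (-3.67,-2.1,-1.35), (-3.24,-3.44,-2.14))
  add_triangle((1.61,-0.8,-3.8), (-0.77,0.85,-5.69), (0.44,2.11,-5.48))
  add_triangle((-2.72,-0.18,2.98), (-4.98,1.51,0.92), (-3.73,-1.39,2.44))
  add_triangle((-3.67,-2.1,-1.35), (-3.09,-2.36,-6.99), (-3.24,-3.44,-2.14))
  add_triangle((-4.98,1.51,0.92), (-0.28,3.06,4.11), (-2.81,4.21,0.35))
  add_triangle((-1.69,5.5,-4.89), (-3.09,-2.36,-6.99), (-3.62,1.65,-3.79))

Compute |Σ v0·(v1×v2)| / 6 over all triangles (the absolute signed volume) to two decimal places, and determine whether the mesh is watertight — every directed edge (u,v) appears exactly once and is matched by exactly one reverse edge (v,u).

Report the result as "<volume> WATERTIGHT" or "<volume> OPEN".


Per-triangle v0·(v1×v2)/6:
  t1: +16.0728
  t2: +2.6277
  t3: +6.4783
  t4: +13.7991
  t5: +4.3171
  t6: +4.1679
  t7: +7.6702
  t8: +13.0174
  t9: +3.6688
  t10: +2.5007
  t11: +8.4598
  t12: +0.0062
  t13: +1.9761
  t14: +13.4694
  t15: +3.4030
  t16: +4.1444
  t17: +0.1156
  t18: +9.5021
  t19: +0.3155
  t20: +0.5475
  t21: +5.6824
  t22: +2.7282
  t23: +2.6595
  t24: +4.8155
  t25: -2.3290
  t26: +11.9719
  t27: +19.5468
  t28: +8.3042
  t29: +2.9642
  t30: +1.5767
  t31: +6.6037
  t32: +14.6124
  t33: +1.9440
  t34: +4.7761
  t35: +4.1340
  t36: +3.7238
  t37: +5.3353
  t38: +11.7285
  t39: +17.8100
Σ = +244.8477 → |volume| = 244.85

Directed edges: 117 total; 3 unmatched, e.g. (-0.77,0.85,-5.69)→(-3.09,-2.36,-6.99) → open.

244.85 OPEN


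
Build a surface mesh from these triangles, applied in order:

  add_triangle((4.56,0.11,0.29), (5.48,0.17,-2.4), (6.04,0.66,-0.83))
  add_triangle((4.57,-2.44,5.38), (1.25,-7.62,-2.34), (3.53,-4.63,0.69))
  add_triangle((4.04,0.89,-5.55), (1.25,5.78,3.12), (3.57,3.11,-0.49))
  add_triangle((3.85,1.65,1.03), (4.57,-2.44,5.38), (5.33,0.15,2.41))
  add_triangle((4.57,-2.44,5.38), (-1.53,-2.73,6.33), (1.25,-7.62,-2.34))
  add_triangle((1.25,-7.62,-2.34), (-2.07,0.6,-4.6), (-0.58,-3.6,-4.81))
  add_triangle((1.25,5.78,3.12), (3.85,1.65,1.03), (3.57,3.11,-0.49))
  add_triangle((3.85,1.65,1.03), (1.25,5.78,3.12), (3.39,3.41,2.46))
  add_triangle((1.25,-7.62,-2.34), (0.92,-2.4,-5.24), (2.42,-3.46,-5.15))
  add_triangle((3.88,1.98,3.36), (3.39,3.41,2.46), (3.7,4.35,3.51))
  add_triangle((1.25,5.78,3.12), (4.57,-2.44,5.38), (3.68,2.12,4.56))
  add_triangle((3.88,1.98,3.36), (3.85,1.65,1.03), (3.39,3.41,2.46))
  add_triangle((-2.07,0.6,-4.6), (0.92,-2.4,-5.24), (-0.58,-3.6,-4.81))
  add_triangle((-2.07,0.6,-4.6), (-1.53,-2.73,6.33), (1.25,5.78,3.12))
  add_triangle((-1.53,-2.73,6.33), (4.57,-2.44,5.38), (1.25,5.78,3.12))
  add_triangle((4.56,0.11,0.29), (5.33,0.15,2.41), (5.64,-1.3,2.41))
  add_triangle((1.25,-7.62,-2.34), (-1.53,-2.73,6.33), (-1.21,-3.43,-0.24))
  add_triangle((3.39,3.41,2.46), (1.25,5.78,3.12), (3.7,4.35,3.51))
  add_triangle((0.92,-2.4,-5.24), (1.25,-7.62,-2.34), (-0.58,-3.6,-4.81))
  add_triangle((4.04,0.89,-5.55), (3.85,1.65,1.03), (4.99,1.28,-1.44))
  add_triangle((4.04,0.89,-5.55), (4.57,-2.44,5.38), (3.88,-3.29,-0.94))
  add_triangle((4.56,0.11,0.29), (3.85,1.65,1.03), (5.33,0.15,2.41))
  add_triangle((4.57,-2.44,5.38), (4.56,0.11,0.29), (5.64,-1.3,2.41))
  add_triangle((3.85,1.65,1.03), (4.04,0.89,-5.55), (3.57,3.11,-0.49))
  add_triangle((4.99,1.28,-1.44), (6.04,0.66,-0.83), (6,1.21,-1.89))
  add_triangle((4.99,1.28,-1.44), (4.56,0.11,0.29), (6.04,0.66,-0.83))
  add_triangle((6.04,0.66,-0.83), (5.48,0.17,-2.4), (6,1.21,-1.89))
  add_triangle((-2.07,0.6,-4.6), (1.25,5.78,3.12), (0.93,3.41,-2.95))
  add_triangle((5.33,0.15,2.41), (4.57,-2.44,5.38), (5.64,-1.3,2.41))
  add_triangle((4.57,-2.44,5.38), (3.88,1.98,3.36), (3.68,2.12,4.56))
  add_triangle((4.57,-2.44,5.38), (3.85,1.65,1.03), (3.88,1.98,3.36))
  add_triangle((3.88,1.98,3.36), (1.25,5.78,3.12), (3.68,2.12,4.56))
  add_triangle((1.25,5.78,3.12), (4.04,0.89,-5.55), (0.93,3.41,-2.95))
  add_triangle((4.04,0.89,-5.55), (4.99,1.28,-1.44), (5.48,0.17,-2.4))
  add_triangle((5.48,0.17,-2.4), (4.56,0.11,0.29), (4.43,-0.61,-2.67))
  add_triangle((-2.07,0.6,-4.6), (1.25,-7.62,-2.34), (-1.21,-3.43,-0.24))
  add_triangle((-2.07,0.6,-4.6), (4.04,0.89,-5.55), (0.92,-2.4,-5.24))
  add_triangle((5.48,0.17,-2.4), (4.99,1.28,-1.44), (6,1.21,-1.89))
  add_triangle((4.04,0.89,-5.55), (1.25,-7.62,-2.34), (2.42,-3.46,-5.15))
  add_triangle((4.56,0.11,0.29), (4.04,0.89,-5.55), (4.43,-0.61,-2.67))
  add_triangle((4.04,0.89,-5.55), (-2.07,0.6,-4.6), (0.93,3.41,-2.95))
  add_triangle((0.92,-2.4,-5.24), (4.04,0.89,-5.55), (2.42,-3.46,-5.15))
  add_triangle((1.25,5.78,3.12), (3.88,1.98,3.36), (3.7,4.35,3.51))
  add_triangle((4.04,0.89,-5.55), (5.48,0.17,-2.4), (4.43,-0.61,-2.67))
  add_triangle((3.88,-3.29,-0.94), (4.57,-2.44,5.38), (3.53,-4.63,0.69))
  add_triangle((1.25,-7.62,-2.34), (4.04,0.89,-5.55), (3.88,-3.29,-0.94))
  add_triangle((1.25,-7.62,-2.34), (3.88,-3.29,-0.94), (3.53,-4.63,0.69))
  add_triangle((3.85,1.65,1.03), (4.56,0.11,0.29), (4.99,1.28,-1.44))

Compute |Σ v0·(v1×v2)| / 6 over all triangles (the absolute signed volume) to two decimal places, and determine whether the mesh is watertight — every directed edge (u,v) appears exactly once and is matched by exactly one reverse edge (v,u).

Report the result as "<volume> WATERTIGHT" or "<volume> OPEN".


Per-triangle v0·(v1×v2)/6:
  t1: +1.0394
  t2: +10.3828
  t3: +8.7936
  t4: +2.9161
  t5: +53.3563
  t6: +2.1634
  t7: +7.6870
  t8: +1.7280
  t9: +7.8615
  t10: +1.0896
  t11: +4.0103
  t12: +2.6000
  t13: +6.8782
  t14: +20.9935
  t15: +44.3837
  t16: +2.2937
  t17: +14.0951
  t18: +1.3228
  t19: +9.1702
  t20: +2.1548
  t21: +22.3466
  t22: +2.4381
  t23: -1.5787
  t24: +7.5028
  t25: +0.3671
  t26: +0.3831
  t27: +1.3790
  t28: +11.0653
  t29: +4.6138
  t30: +4.4603
  t31: +7.3996
  t32: +4.2473
  t33: +16.6379
  t34: +4.4059
  t35: +1.5822
  t36: +12.8071
  t37: +15.8720
  t38: +0.0611
  t39: +8.0302
  t40: -4.9416
  t41: +14.8752
  t42: +7.4915
  t43: +2.2266
  t44: +3.0906
  t45: +8.3003
  t46: +25.0773
  t47: +8.7113
  t48: +2.7716
Σ = +396.5438 → |volume| = 396.54

Directed edges: 144 total; 6 unmatched, e.g. (-2.07,0.6,-4.6)→(-1.53,-2.73,6.33) → open.

396.54 OPEN


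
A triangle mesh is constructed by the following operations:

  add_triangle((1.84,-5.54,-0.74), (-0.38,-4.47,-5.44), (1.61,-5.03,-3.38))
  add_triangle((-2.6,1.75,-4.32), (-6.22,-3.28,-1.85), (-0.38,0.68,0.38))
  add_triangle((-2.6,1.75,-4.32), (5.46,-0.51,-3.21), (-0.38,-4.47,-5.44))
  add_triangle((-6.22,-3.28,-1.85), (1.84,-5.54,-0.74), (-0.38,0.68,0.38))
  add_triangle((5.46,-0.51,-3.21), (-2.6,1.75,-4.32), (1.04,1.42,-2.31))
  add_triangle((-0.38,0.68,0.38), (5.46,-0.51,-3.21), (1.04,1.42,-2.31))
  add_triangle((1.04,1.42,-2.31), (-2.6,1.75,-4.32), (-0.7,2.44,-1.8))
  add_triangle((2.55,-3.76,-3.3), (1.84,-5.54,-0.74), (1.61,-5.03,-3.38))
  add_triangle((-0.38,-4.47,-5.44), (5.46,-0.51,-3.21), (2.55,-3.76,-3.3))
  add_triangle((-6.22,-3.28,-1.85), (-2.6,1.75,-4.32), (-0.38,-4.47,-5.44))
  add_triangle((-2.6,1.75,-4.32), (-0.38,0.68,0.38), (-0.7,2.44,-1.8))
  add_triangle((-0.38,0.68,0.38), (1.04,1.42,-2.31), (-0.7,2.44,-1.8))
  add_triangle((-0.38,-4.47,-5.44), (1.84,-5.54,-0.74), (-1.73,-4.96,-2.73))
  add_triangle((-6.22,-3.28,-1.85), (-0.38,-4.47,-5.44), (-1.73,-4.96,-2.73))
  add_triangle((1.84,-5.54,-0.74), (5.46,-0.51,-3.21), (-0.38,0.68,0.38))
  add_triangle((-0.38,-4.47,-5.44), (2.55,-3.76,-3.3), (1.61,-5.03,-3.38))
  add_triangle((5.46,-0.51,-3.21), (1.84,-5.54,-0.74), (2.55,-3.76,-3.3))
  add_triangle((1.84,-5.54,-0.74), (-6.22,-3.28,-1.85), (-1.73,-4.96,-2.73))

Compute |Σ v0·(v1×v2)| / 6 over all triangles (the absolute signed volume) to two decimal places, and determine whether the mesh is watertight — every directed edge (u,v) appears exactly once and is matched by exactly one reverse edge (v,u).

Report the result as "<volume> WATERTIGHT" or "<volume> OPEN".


149.88 WATERTIGHT

Per-triangle v0·(v1×v2)/6:
  t1: +4.3914
  t2: +4.8321
  t3: +31.7465
  t4: +2.1526
  t5: +5.7449
  t6: +1.2124
  t7: +2.8600
  t8: +3.4102
  t9: +10.7670
  t10: +32.9337
  t11: +0.9800
  t12: +0.4240
  t13: +11.5428
  t14: +12.5468
  t15: +0.9654
  t16: +3.9242
  t17: +9.8923
  t18: +9.5505
Σ = +149.8768 → |volume| = 149.88

Directed edges: 54 total, each appears once with its reverse present → watertight.


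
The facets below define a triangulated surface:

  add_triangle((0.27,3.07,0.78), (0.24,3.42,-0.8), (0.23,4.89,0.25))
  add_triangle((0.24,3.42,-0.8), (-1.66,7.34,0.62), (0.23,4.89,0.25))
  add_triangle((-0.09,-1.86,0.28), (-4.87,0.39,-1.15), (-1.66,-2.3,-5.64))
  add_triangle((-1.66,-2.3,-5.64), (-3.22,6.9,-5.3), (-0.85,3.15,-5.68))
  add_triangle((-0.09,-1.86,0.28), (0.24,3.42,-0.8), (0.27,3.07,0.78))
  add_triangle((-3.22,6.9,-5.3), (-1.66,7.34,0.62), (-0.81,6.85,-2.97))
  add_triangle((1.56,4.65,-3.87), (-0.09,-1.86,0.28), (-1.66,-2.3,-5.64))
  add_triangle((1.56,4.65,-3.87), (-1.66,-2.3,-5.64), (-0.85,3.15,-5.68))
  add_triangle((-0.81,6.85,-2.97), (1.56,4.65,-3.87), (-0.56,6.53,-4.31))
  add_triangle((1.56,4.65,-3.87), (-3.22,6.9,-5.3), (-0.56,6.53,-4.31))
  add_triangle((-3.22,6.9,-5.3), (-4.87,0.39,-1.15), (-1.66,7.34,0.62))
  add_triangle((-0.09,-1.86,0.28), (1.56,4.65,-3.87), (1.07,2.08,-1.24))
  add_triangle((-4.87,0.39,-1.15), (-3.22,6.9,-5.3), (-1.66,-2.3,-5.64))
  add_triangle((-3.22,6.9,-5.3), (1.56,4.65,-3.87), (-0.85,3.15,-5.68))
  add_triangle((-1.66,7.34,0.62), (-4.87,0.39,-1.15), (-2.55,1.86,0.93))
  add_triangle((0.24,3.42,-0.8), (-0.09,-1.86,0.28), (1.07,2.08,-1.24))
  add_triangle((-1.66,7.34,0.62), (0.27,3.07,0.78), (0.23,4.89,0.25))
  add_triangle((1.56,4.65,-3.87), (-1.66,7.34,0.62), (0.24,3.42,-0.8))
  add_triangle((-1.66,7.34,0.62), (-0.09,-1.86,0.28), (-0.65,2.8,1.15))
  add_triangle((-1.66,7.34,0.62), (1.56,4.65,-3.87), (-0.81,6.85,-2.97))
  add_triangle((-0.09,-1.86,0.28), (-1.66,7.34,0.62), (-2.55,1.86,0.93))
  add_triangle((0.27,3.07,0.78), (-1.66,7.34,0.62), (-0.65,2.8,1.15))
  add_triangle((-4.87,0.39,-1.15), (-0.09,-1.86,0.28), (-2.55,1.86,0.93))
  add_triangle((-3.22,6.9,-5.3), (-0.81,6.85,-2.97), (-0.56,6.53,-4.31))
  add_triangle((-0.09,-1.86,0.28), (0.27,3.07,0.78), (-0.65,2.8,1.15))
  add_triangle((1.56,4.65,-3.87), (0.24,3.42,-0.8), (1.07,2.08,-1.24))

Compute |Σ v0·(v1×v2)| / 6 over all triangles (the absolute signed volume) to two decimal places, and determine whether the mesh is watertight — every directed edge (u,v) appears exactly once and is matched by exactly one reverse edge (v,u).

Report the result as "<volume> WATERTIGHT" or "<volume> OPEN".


170.84 WATERTIGHT

Per-triangle v0·(v1×v2)/6:
  t1: +0.1400
  t2: +1.5774
  t3: +8.5485
  t4: +15.5296
  t5: +0.0394
  t6: +12.5238
  t7: +3.9993
  t8: +9.0575
  t9: +3.1129
  t10: +3.8807
  t11: +32.0115
  t12: +0.5690
  t13: +37.2576
  t14: +13.7730
  t15: +7.6026
  t16: -0.0643
  t17: +1.0433
  t18: +1.8061
  t19: +0.5617
  t20: +7.4828
  t21: +0.6558
  t22: +1.0883
  t23: +2.7269
  t24: +4.6178
  t25: +0.3616
  t26: +0.9356
Σ = +170.8384 → |volume| = 170.84

Directed edges: 78 total, each appears once with its reverse present → watertight.


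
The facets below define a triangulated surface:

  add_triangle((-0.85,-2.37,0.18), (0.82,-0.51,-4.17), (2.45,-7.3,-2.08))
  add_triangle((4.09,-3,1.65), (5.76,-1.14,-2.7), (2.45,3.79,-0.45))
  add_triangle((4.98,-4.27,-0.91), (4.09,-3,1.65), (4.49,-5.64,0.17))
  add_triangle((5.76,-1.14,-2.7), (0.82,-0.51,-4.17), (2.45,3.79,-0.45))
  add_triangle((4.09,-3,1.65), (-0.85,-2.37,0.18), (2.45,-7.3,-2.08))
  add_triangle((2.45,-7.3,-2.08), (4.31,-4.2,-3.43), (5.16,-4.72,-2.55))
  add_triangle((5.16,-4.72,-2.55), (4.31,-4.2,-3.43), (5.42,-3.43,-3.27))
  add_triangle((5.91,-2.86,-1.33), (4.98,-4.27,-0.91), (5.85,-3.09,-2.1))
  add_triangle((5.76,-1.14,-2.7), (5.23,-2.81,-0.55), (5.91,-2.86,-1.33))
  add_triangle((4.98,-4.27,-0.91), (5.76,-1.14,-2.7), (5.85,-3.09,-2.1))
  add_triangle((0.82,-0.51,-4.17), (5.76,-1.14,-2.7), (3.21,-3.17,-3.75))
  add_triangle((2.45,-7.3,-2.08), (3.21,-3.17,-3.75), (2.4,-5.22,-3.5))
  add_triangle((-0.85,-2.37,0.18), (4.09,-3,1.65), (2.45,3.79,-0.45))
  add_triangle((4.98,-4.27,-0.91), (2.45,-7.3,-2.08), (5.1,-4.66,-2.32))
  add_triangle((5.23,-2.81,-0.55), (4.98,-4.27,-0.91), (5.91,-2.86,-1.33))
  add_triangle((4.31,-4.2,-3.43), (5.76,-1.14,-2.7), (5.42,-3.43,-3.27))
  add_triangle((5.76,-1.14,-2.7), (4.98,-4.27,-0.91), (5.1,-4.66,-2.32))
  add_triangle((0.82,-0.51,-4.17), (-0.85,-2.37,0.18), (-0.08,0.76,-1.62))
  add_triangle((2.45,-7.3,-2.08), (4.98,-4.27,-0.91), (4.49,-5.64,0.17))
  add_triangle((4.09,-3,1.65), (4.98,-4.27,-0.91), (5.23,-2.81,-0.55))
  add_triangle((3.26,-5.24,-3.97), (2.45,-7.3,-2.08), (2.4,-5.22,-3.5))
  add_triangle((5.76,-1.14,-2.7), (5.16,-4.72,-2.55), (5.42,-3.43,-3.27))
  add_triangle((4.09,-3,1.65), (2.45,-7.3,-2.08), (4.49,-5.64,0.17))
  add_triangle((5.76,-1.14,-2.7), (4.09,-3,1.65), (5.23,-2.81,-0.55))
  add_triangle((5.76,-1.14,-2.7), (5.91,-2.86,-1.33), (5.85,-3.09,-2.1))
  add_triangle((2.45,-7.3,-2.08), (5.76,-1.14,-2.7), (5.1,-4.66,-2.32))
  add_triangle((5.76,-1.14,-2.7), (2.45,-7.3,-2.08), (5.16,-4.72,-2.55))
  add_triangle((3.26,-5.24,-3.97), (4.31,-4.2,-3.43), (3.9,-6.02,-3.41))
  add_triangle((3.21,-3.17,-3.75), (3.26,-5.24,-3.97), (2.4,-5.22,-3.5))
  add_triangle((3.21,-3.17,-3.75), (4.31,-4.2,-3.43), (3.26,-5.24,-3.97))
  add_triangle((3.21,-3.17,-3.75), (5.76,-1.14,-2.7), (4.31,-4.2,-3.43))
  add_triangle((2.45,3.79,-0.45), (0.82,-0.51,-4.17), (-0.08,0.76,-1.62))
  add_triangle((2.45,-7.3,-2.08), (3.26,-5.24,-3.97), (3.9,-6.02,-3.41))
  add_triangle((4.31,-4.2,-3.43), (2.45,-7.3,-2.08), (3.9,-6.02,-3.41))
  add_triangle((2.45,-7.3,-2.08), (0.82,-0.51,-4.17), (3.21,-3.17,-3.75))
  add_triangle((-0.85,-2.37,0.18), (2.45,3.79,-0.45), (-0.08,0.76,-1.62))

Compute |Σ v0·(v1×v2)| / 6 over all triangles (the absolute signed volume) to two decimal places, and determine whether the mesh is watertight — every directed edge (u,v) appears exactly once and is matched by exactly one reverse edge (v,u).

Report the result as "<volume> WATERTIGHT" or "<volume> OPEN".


119.34 WATERTIGHT

Per-triangle v0·(v1×v2)/6:
  t1: +7.3819
  t2: +16.1081
  t3: +3.9788
  t4: +15.3027
  t5: +8.2227
  t6: +5.4636
  t7: +1.8392
  t8: +1.4893
  t9: +0.6315
  t10: -0.6173
  t11: +8.4621
  t12: -3.0105
  t13: -0.9436
  t14: +5.6011
  t15: +1.0908
  t16: +0.8466
  t17: +4.7692
  t18: +1.2050
  t19: +6.6996
  t20: +3.1610
  t21: +1.7234
  t22: +2.2928
  t23: +1.2489
  t24: +2.0793
  t25: +1.6296
  t26: +3.7268
  t27: -2.4491
  t28: +1.7393
  t29: +0.5063
  t30: +1.7302
  t31: +3.7842
  t32: +2.6376
  t33: +2.5687
  t34: +0.8732
  t35: +8.2615
  t36: -0.6957
Σ = +119.3388 → |volume| = 119.34

Directed edges: 108 total, each appears once with its reverse present → watertight.


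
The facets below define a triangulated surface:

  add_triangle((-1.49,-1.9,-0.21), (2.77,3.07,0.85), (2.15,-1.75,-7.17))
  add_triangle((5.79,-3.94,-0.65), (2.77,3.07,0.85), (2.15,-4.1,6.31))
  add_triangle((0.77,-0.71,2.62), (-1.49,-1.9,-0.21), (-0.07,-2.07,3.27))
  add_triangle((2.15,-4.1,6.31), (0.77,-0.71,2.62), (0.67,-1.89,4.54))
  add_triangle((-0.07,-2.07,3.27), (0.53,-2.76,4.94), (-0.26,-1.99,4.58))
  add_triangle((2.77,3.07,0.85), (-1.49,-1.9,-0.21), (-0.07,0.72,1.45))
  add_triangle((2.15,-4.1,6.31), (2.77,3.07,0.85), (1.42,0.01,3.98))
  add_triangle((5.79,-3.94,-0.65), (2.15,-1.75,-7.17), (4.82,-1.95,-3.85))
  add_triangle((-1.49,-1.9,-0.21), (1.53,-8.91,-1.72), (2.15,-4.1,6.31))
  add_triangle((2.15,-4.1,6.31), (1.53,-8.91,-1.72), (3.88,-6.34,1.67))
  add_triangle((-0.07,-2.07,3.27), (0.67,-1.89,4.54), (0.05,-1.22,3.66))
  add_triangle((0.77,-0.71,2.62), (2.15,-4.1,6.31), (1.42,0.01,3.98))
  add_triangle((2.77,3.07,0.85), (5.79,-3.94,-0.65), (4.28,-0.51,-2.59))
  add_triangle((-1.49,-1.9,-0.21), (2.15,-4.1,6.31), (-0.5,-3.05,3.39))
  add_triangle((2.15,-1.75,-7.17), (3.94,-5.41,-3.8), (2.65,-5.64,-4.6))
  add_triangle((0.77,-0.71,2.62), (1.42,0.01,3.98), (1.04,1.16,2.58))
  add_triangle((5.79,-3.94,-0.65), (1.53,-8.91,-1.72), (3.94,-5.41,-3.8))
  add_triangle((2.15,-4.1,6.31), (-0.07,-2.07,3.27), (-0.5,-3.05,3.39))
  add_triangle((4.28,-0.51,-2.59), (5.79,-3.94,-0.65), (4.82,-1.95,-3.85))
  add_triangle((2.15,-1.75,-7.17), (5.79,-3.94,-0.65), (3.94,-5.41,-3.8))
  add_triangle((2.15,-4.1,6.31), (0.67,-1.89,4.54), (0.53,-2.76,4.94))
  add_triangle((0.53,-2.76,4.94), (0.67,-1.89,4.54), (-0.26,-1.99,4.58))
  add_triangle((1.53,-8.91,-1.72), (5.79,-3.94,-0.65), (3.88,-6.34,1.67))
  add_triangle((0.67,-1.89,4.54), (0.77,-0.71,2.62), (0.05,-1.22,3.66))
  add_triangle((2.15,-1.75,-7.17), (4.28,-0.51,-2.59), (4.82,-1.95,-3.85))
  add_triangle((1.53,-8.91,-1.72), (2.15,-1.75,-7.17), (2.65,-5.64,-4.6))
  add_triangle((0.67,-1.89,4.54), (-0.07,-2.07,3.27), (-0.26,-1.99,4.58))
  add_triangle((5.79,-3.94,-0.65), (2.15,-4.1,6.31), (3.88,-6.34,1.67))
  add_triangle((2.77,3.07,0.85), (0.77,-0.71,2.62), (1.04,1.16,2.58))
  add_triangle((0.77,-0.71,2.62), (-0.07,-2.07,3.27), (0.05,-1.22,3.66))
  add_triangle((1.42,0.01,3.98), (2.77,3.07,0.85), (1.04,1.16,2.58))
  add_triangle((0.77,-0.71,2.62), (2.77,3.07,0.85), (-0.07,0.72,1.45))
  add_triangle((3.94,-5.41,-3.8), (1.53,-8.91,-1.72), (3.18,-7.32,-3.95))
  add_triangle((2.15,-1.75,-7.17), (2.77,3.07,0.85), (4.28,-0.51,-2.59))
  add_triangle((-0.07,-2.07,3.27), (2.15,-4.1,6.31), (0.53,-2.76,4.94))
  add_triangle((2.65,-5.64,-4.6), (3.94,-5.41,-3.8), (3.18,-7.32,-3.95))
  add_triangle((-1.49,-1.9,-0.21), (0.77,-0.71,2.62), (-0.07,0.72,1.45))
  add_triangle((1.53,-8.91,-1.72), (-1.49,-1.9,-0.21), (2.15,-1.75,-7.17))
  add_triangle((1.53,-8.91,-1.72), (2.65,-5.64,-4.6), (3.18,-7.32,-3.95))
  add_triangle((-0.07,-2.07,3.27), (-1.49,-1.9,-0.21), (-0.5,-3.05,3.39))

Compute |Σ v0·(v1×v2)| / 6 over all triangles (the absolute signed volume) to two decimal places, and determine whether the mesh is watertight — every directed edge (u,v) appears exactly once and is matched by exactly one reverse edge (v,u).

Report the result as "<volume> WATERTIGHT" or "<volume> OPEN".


Per-triangle v0·(v1×v2)/6:
  t1: -1.3704
  t2: +34.2797
  t3: -0.1427
  t4: +0.7784
  t5: +0.3475
  t6: -0.2599
  t7: +6.5285
  t8: +9.8084
  t9: +19.4904
  t10: +23.2224
  t11: +0.3898
  t12: +0.4017
  t13: +12.7783
  t14: +2.2807
  t15: +8.3113
  t16: +0.0693
  t17: +21.4193
  t18: +1.1505
  t19: +4.9640
  t20: +17.3160
  t21: +0.8706
  t22: +0.4856
  t23: +21.5162
  t24: +0.2293
  t25: +4.7648
  t26: +7.4167
  t27: -0.4670
  t28: +18.0319
  t29: -1.6399
  t30: -0.4275
  t31: +1.6443
  t32: +1.9398
  t33: +3.4742
  t34: +11.5425
  t35: +0.4938
  t36: +2.8042
  t37: +1.1181
  t38: +17.9968
  t39: +3.6922
  t40: +0.2628
Σ = +257.5122 → |volume| = 257.51

Directed edges: 120 total, each appears once with its reverse present → watertight.

257.51 WATERTIGHT
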